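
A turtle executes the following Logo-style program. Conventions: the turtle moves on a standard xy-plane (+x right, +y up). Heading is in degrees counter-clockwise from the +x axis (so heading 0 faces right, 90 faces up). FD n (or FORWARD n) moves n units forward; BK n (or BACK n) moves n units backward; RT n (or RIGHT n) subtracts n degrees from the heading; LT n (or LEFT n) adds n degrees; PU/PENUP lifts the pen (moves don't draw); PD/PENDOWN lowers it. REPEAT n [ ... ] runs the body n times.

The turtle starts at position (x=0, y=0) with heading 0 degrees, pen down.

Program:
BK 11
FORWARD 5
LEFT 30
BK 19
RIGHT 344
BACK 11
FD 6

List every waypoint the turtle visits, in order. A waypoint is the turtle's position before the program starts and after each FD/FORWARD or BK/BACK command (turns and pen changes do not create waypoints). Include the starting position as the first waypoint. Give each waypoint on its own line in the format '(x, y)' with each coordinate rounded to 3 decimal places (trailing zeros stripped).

Executing turtle program step by step:
Start: pos=(0,0), heading=0, pen down
BK 11: (0,0) -> (-11,0) [heading=0, draw]
FD 5: (-11,0) -> (-6,0) [heading=0, draw]
LT 30: heading 0 -> 30
BK 19: (-6,0) -> (-22.454,-9.5) [heading=30, draw]
RT 344: heading 30 -> 46
BK 11: (-22.454,-9.5) -> (-30.096,-17.413) [heading=46, draw]
FD 6: (-30.096,-17.413) -> (-25.928,-13.097) [heading=46, draw]
Final: pos=(-25.928,-13.097), heading=46, 5 segment(s) drawn
Waypoints (6 total):
(0, 0)
(-11, 0)
(-6, 0)
(-22.454, -9.5)
(-30.096, -17.413)
(-25.928, -13.097)

Answer: (0, 0)
(-11, 0)
(-6, 0)
(-22.454, -9.5)
(-30.096, -17.413)
(-25.928, -13.097)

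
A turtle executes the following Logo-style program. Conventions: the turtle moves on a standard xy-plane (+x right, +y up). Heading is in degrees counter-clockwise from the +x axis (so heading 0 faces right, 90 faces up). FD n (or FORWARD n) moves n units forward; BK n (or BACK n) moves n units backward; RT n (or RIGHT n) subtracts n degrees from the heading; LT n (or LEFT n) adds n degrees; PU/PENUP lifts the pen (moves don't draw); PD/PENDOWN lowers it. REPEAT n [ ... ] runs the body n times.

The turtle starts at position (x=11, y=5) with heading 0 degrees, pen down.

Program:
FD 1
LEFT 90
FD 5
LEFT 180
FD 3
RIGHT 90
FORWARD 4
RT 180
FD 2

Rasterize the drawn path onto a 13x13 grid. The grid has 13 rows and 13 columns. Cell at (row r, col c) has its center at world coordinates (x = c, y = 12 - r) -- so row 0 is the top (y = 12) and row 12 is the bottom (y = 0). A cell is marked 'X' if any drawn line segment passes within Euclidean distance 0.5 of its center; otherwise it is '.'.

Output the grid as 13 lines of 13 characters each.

Answer: .............
.............
............X
............X
............X
........XXXXX
............X
...........XX
.............
.............
.............
.............
.............

Derivation:
Segment 0: (11,5) -> (12,5)
Segment 1: (12,5) -> (12,10)
Segment 2: (12,10) -> (12,7)
Segment 3: (12,7) -> (8,7)
Segment 4: (8,7) -> (10,7)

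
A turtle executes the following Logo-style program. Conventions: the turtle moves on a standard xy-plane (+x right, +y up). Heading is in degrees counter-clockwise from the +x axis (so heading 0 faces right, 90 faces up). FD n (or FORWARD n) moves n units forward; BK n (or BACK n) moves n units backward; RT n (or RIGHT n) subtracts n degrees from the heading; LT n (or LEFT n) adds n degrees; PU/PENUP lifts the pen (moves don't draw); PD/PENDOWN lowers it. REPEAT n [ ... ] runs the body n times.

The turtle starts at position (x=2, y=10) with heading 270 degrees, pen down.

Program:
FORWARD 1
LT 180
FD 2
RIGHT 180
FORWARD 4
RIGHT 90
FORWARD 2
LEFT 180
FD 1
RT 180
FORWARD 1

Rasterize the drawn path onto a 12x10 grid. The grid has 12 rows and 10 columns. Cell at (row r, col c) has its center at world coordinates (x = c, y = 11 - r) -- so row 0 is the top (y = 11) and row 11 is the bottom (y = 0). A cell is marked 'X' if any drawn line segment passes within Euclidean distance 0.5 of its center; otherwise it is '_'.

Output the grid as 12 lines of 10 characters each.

Answer: __X_______
__X_______
__X_______
__X_______
XXX_______
__________
__________
__________
__________
__________
__________
__________

Derivation:
Segment 0: (2,10) -> (2,9)
Segment 1: (2,9) -> (2,11)
Segment 2: (2,11) -> (2,7)
Segment 3: (2,7) -> (-0,7)
Segment 4: (-0,7) -> (1,7)
Segment 5: (1,7) -> (-0,7)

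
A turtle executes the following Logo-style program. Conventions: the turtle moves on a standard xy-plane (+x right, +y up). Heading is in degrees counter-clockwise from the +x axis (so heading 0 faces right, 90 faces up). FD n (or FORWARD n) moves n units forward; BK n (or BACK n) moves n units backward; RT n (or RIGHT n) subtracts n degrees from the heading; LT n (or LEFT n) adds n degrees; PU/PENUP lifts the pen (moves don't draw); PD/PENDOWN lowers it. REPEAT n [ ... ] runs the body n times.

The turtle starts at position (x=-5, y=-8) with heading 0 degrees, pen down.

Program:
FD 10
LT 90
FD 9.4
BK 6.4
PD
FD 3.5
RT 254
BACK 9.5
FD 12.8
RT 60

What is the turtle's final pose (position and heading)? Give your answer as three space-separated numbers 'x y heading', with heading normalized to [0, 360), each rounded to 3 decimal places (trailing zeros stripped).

Answer: 1.828 -2.41 136

Derivation:
Executing turtle program step by step:
Start: pos=(-5,-8), heading=0, pen down
FD 10: (-5,-8) -> (5,-8) [heading=0, draw]
LT 90: heading 0 -> 90
FD 9.4: (5,-8) -> (5,1.4) [heading=90, draw]
BK 6.4: (5,1.4) -> (5,-5) [heading=90, draw]
PD: pen down
FD 3.5: (5,-5) -> (5,-1.5) [heading=90, draw]
RT 254: heading 90 -> 196
BK 9.5: (5,-1.5) -> (14.132,1.119) [heading=196, draw]
FD 12.8: (14.132,1.119) -> (1.828,-2.41) [heading=196, draw]
RT 60: heading 196 -> 136
Final: pos=(1.828,-2.41), heading=136, 6 segment(s) drawn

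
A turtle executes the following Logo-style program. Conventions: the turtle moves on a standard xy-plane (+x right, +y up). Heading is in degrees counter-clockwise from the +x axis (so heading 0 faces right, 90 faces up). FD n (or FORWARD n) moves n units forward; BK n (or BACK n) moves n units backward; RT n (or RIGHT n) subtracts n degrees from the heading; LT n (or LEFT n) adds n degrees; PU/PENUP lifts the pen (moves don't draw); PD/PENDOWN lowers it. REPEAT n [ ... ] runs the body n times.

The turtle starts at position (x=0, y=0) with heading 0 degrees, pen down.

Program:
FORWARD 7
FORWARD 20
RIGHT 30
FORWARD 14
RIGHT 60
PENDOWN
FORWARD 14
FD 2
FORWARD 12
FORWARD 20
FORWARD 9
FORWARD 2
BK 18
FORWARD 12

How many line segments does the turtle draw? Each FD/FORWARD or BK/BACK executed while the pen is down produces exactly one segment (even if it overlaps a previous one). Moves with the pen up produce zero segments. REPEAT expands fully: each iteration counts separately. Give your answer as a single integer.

Executing turtle program step by step:
Start: pos=(0,0), heading=0, pen down
FD 7: (0,0) -> (7,0) [heading=0, draw]
FD 20: (7,0) -> (27,0) [heading=0, draw]
RT 30: heading 0 -> 330
FD 14: (27,0) -> (39.124,-7) [heading=330, draw]
RT 60: heading 330 -> 270
PD: pen down
FD 14: (39.124,-7) -> (39.124,-21) [heading=270, draw]
FD 2: (39.124,-21) -> (39.124,-23) [heading=270, draw]
FD 12: (39.124,-23) -> (39.124,-35) [heading=270, draw]
FD 20: (39.124,-35) -> (39.124,-55) [heading=270, draw]
FD 9: (39.124,-55) -> (39.124,-64) [heading=270, draw]
FD 2: (39.124,-64) -> (39.124,-66) [heading=270, draw]
BK 18: (39.124,-66) -> (39.124,-48) [heading=270, draw]
FD 12: (39.124,-48) -> (39.124,-60) [heading=270, draw]
Final: pos=(39.124,-60), heading=270, 11 segment(s) drawn
Segments drawn: 11

Answer: 11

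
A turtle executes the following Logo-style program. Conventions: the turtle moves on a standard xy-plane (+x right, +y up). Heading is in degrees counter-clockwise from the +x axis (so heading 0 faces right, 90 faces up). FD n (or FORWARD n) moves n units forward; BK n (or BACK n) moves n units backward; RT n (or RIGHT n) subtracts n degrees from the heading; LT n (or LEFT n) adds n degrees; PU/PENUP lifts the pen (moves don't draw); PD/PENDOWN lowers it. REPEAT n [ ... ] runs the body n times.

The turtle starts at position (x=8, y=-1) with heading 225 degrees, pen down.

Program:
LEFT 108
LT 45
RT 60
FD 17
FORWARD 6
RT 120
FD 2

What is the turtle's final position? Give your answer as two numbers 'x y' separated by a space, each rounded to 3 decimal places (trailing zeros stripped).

Executing turtle program step by step:
Start: pos=(8,-1), heading=225, pen down
LT 108: heading 225 -> 333
LT 45: heading 333 -> 18
RT 60: heading 18 -> 318
FD 17: (8,-1) -> (20.633,-12.375) [heading=318, draw]
FD 6: (20.633,-12.375) -> (25.092,-16.39) [heading=318, draw]
RT 120: heading 318 -> 198
FD 2: (25.092,-16.39) -> (23.19,-17.008) [heading=198, draw]
Final: pos=(23.19,-17.008), heading=198, 3 segment(s) drawn

Answer: 23.19 -17.008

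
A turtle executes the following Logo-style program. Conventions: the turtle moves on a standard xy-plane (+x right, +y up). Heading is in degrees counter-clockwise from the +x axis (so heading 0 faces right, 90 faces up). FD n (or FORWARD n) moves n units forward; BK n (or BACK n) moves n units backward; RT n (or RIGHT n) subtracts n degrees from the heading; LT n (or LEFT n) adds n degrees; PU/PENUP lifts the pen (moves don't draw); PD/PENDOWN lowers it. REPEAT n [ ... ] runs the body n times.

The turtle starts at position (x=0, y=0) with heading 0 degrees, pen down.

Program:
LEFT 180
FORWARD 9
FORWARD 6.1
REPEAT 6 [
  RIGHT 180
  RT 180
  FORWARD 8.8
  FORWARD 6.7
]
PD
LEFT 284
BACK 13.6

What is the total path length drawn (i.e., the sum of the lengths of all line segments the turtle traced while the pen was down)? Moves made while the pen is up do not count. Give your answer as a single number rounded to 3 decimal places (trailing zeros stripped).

Executing turtle program step by step:
Start: pos=(0,0), heading=0, pen down
LT 180: heading 0 -> 180
FD 9: (0,0) -> (-9,0) [heading=180, draw]
FD 6.1: (-9,0) -> (-15.1,0) [heading=180, draw]
REPEAT 6 [
  -- iteration 1/6 --
  RT 180: heading 180 -> 0
  RT 180: heading 0 -> 180
  FD 8.8: (-15.1,0) -> (-23.9,0) [heading=180, draw]
  FD 6.7: (-23.9,0) -> (-30.6,0) [heading=180, draw]
  -- iteration 2/6 --
  RT 180: heading 180 -> 0
  RT 180: heading 0 -> 180
  FD 8.8: (-30.6,0) -> (-39.4,0) [heading=180, draw]
  FD 6.7: (-39.4,0) -> (-46.1,0) [heading=180, draw]
  -- iteration 3/6 --
  RT 180: heading 180 -> 0
  RT 180: heading 0 -> 180
  FD 8.8: (-46.1,0) -> (-54.9,0) [heading=180, draw]
  FD 6.7: (-54.9,0) -> (-61.6,0) [heading=180, draw]
  -- iteration 4/6 --
  RT 180: heading 180 -> 0
  RT 180: heading 0 -> 180
  FD 8.8: (-61.6,0) -> (-70.4,0) [heading=180, draw]
  FD 6.7: (-70.4,0) -> (-77.1,0) [heading=180, draw]
  -- iteration 5/6 --
  RT 180: heading 180 -> 0
  RT 180: heading 0 -> 180
  FD 8.8: (-77.1,0) -> (-85.9,0) [heading=180, draw]
  FD 6.7: (-85.9,0) -> (-92.6,0) [heading=180, draw]
  -- iteration 6/6 --
  RT 180: heading 180 -> 0
  RT 180: heading 0 -> 180
  FD 8.8: (-92.6,0) -> (-101.4,0) [heading=180, draw]
  FD 6.7: (-101.4,0) -> (-108.1,0) [heading=180, draw]
]
PD: pen down
LT 284: heading 180 -> 104
BK 13.6: (-108.1,0) -> (-104.81,-13.196) [heading=104, draw]
Final: pos=(-104.81,-13.196), heading=104, 15 segment(s) drawn

Segment lengths:
  seg 1: (0,0) -> (-9,0), length = 9
  seg 2: (-9,0) -> (-15.1,0), length = 6.1
  seg 3: (-15.1,0) -> (-23.9,0), length = 8.8
  seg 4: (-23.9,0) -> (-30.6,0), length = 6.7
  seg 5: (-30.6,0) -> (-39.4,0), length = 8.8
  seg 6: (-39.4,0) -> (-46.1,0), length = 6.7
  seg 7: (-46.1,0) -> (-54.9,0), length = 8.8
  seg 8: (-54.9,0) -> (-61.6,0), length = 6.7
  seg 9: (-61.6,0) -> (-70.4,0), length = 8.8
  seg 10: (-70.4,0) -> (-77.1,0), length = 6.7
  seg 11: (-77.1,0) -> (-85.9,0), length = 8.8
  seg 12: (-85.9,0) -> (-92.6,0), length = 6.7
  seg 13: (-92.6,0) -> (-101.4,0), length = 8.8
  seg 14: (-101.4,0) -> (-108.1,0), length = 6.7
  seg 15: (-108.1,0) -> (-104.81,-13.196), length = 13.6
Total = 121.7

Answer: 121.7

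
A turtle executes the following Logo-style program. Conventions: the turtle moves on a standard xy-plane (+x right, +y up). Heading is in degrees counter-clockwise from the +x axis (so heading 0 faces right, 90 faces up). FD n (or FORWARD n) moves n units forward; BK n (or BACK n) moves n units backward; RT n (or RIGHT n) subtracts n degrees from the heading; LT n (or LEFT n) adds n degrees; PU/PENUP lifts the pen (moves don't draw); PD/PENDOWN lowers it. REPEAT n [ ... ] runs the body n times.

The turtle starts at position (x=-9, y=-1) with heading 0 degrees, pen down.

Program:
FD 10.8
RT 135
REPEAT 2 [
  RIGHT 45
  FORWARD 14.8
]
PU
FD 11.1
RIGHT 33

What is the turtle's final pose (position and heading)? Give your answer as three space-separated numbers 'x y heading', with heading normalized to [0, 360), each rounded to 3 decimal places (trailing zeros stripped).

Executing turtle program step by step:
Start: pos=(-9,-1), heading=0, pen down
FD 10.8: (-9,-1) -> (1.8,-1) [heading=0, draw]
RT 135: heading 0 -> 225
REPEAT 2 [
  -- iteration 1/2 --
  RT 45: heading 225 -> 180
  FD 14.8: (1.8,-1) -> (-13,-1) [heading=180, draw]
  -- iteration 2/2 --
  RT 45: heading 180 -> 135
  FD 14.8: (-13,-1) -> (-23.465,9.465) [heading=135, draw]
]
PU: pen up
FD 11.1: (-23.465,9.465) -> (-31.314,17.314) [heading=135, move]
RT 33: heading 135 -> 102
Final: pos=(-31.314,17.314), heading=102, 3 segment(s) drawn

Answer: -31.314 17.314 102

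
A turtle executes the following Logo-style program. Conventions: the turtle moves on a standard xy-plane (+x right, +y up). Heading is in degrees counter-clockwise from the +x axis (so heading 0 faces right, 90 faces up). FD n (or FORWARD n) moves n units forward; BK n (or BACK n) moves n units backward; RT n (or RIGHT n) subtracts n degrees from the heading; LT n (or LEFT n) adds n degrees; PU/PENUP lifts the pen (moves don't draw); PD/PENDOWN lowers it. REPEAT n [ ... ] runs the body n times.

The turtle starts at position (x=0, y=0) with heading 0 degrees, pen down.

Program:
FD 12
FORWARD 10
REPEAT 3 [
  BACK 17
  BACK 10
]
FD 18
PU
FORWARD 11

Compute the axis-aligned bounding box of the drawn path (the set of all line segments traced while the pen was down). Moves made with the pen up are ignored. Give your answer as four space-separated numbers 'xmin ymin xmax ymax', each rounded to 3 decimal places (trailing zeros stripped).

Executing turtle program step by step:
Start: pos=(0,0), heading=0, pen down
FD 12: (0,0) -> (12,0) [heading=0, draw]
FD 10: (12,0) -> (22,0) [heading=0, draw]
REPEAT 3 [
  -- iteration 1/3 --
  BK 17: (22,0) -> (5,0) [heading=0, draw]
  BK 10: (5,0) -> (-5,0) [heading=0, draw]
  -- iteration 2/3 --
  BK 17: (-5,0) -> (-22,0) [heading=0, draw]
  BK 10: (-22,0) -> (-32,0) [heading=0, draw]
  -- iteration 3/3 --
  BK 17: (-32,0) -> (-49,0) [heading=0, draw]
  BK 10: (-49,0) -> (-59,0) [heading=0, draw]
]
FD 18: (-59,0) -> (-41,0) [heading=0, draw]
PU: pen up
FD 11: (-41,0) -> (-30,0) [heading=0, move]
Final: pos=(-30,0), heading=0, 9 segment(s) drawn

Segment endpoints: x in {-59, -49, -41, -32, -22, -5, 0, 5, 12, 22}, y in {0}
xmin=-59, ymin=0, xmax=22, ymax=0

Answer: -59 0 22 0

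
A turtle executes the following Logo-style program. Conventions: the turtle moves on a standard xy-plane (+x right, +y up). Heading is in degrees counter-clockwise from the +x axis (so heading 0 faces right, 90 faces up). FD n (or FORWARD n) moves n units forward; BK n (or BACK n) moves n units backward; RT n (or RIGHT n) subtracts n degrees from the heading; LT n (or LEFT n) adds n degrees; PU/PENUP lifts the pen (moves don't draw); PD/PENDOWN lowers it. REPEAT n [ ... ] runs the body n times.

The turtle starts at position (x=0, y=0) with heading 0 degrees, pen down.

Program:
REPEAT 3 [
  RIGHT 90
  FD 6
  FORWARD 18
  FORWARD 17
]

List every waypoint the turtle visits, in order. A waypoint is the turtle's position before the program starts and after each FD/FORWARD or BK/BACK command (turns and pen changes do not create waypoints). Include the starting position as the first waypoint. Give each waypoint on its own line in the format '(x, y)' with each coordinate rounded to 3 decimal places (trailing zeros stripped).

Executing turtle program step by step:
Start: pos=(0,0), heading=0, pen down
REPEAT 3 [
  -- iteration 1/3 --
  RT 90: heading 0 -> 270
  FD 6: (0,0) -> (0,-6) [heading=270, draw]
  FD 18: (0,-6) -> (0,-24) [heading=270, draw]
  FD 17: (0,-24) -> (0,-41) [heading=270, draw]
  -- iteration 2/3 --
  RT 90: heading 270 -> 180
  FD 6: (0,-41) -> (-6,-41) [heading=180, draw]
  FD 18: (-6,-41) -> (-24,-41) [heading=180, draw]
  FD 17: (-24,-41) -> (-41,-41) [heading=180, draw]
  -- iteration 3/3 --
  RT 90: heading 180 -> 90
  FD 6: (-41,-41) -> (-41,-35) [heading=90, draw]
  FD 18: (-41,-35) -> (-41,-17) [heading=90, draw]
  FD 17: (-41,-17) -> (-41,0) [heading=90, draw]
]
Final: pos=(-41,0), heading=90, 9 segment(s) drawn
Waypoints (10 total):
(0, 0)
(0, -6)
(0, -24)
(0, -41)
(-6, -41)
(-24, -41)
(-41, -41)
(-41, -35)
(-41, -17)
(-41, 0)

Answer: (0, 0)
(0, -6)
(0, -24)
(0, -41)
(-6, -41)
(-24, -41)
(-41, -41)
(-41, -35)
(-41, -17)
(-41, 0)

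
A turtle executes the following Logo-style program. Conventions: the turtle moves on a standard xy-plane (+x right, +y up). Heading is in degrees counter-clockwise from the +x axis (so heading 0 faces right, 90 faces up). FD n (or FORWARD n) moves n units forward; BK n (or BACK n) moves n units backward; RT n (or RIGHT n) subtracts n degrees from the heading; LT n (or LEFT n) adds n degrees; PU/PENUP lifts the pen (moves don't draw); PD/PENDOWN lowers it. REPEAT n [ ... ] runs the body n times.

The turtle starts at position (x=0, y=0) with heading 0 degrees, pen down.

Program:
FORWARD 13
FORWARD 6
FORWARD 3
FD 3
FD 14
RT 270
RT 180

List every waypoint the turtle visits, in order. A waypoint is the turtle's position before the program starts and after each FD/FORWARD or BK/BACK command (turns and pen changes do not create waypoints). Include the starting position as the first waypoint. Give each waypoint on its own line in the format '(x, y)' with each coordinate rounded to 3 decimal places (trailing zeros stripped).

Answer: (0, 0)
(13, 0)
(19, 0)
(22, 0)
(25, 0)
(39, 0)

Derivation:
Executing turtle program step by step:
Start: pos=(0,0), heading=0, pen down
FD 13: (0,0) -> (13,0) [heading=0, draw]
FD 6: (13,0) -> (19,0) [heading=0, draw]
FD 3: (19,0) -> (22,0) [heading=0, draw]
FD 3: (22,0) -> (25,0) [heading=0, draw]
FD 14: (25,0) -> (39,0) [heading=0, draw]
RT 270: heading 0 -> 90
RT 180: heading 90 -> 270
Final: pos=(39,0), heading=270, 5 segment(s) drawn
Waypoints (6 total):
(0, 0)
(13, 0)
(19, 0)
(22, 0)
(25, 0)
(39, 0)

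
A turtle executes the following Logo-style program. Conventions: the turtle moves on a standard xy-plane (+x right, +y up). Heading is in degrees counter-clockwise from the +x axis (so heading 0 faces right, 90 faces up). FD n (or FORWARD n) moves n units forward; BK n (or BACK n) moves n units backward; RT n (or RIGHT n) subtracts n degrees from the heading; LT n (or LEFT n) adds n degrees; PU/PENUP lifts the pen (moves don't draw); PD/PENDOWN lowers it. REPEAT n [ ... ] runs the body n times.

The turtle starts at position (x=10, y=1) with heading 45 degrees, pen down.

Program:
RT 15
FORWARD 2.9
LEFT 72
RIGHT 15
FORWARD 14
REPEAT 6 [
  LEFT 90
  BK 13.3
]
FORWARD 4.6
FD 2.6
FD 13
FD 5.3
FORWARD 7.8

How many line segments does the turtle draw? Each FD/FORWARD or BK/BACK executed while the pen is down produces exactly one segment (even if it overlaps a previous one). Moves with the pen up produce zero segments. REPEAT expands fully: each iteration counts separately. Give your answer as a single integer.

Answer: 13

Derivation:
Executing turtle program step by step:
Start: pos=(10,1), heading=45, pen down
RT 15: heading 45 -> 30
FD 2.9: (10,1) -> (12.511,2.45) [heading=30, draw]
LT 72: heading 30 -> 102
RT 15: heading 102 -> 87
FD 14: (12.511,2.45) -> (13.244,16.431) [heading=87, draw]
REPEAT 6 [
  -- iteration 1/6 --
  LT 90: heading 87 -> 177
  BK 13.3: (13.244,16.431) -> (26.526,15.735) [heading=177, draw]
  -- iteration 2/6 --
  LT 90: heading 177 -> 267
  BK 13.3: (26.526,15.735) -> (27.222,29.017) [heading=267, draw]
  -- iteration 3/6 --
  LT 90: heading 267 -> 357
  BK 13.3: (27.222,29.017) -> (13.94,29.713) [heading=357, draw]
  -- iteration 4/6 --
  LT 90: heading 357 -> 87
  BK 13.3: (13.94,29.713) -> (13.244,16.431) [heading=87, draw]
  -- iteration 5/6 --
  LT 90: heading 87 -> 177
  BK 13.3: (13.244,16.431) -> (26.526,15.735) [heading=177, draw]
  -- iteration 6/6 --
  LT 90: heading 177 -> 267
  BK 13.3: (26.526,15.735) -> (27.222,29.017) [heading=267, draw]
]
FD 4.6: (27.222,29.017) -> (26.981,24.423) [heading=267, draw]
FD 2.6: (26.981,24.423) -> (26.845,21.826) [heading=267, draw]
FD 13: (26.845,21.826) -> (26.165,8.844) [heading=267, draw]
FD 5.3: (26.165,8.844) -> (25.887,3.551) [heading=267, draw]
FD 7.8: (25.887,3.551) -> (25.479,-4.238) [heading=267, draw]
Final: pos=(25.479,-4.238), heading=267, 13 segment(s) drawn
Segments drawn: 13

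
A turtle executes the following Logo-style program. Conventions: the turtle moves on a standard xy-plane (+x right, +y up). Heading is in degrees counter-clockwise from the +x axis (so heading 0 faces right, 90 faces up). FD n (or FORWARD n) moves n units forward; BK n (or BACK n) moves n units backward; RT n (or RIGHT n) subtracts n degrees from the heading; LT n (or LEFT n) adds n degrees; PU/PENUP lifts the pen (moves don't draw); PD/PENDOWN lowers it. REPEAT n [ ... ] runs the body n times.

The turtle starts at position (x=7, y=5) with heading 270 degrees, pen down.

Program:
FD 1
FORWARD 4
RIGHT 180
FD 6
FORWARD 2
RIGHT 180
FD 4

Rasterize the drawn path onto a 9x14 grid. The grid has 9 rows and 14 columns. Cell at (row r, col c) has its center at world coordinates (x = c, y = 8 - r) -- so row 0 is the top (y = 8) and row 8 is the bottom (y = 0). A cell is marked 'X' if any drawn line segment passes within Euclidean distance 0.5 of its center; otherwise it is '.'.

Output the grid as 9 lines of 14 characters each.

Answer: .......X......
.......X......
.......X......
.......X......
.......X......
.......X......
.......X......
.......X......
.......X......

Derivation:
Segment 0: (7,5) -> (7,4)
Segment 1: (7,4) -> (7,0)
Segment 2: (7,0) -> (7,6)
Segment 3: (7,6) -> (7,8)
Segment 4: (7,8) -> (7,4)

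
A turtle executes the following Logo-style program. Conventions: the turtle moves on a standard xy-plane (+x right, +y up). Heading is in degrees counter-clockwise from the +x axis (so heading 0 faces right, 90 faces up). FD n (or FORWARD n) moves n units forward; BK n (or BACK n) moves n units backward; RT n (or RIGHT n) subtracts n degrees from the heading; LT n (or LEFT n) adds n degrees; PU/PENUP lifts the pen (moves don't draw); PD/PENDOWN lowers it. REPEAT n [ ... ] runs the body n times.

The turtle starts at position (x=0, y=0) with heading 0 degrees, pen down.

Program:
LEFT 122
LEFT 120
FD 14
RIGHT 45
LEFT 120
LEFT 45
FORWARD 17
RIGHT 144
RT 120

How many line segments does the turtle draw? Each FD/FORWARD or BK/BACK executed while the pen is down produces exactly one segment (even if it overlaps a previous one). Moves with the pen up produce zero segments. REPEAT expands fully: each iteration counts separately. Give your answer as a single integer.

Executing turtle program step by step:
Start: pos=(0,0), heading=0, pen down
LT 122: heading 0 -> 122
LT 120: heading 122 -> 242
FD 14: (0,0) -> (-6.573,-12.361) [heading=242, draw]
RT 45: heading 242 -> 197
LT 120: heading 197 -> 317
LT 45: heading 317 -> 2
FD 17: (-6.573,-12.361) -> (10.417,-11.768) [heading=2, draw]
RT 144: heading 2 -> 218
RT 120: heading 218 -> 98
Final: pos=(10.417,-11.768), heading=98, 2 segment(s) drawn
Segments drawn: 2

Answer: 2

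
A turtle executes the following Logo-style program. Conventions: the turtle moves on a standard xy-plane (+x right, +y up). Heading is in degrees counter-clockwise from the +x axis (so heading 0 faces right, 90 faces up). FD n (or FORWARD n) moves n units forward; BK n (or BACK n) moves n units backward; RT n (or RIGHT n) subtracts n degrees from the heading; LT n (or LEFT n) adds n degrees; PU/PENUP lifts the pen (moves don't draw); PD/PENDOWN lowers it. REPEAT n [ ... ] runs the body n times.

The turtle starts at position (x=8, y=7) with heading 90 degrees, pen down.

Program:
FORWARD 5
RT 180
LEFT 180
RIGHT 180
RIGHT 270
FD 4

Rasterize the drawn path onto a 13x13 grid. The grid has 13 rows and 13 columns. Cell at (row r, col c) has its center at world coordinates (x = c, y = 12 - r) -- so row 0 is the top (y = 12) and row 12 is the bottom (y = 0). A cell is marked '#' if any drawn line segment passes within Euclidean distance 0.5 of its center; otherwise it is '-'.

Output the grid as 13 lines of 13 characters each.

Answer: --------#####
--------#----
--------#----
--------#----
--------#----
--------#----
-------------
-------------
-------------
-------------
-------------
-------------
-------------

Derivation:
Segment 0: (8,7) -> (8,12)
Segment 1: (8,12) -> (12,12)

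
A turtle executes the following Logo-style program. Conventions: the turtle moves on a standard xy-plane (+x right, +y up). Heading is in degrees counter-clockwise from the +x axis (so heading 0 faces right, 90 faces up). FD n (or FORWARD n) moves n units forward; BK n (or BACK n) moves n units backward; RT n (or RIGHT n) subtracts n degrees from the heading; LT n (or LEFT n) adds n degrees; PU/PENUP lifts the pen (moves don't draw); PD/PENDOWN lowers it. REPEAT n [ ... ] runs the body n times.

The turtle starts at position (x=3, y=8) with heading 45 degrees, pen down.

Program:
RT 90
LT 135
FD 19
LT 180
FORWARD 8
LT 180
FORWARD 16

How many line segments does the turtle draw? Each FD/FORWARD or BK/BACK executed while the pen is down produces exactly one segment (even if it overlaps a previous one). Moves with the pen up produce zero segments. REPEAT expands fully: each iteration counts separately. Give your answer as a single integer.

Executing turtle program step by step:
Start: pos=(3,8), heading=45, pen down
RT 90: heading 45 -> 315
LT 135: heading 315 -> 90
FD 19: (3,8) -> (3,27) [heading=90, draw]
LT 180: heading 90 -> 270
FD 8: (3,27) -> (3,19) [heading=270, draw]
LT 180: heading 270 -> 90
FD 16: (3,19) -> (3,35) [heading=90, draw]
Final: pos=(3,35), heading=90, 3 segment(s) drawn
Segments drawn: 3

Answer: 3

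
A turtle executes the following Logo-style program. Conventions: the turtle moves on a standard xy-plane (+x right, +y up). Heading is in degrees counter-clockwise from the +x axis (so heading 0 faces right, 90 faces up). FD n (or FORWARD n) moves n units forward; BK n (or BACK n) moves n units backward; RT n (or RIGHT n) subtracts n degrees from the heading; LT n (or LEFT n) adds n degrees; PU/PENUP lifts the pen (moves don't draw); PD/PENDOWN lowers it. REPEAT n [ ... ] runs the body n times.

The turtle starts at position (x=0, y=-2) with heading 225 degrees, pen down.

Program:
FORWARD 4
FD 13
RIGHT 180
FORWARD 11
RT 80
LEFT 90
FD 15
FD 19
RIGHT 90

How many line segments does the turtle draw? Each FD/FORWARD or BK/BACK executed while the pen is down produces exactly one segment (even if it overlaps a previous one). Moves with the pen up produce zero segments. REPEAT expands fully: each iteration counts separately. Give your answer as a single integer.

Answer: 5

Derivation:
Executing turtle program step by step:
Start: pos=(0,-2), heading=225, pen down
FD 4: (0,-2) -> (-2.828,-4.828) [heading=225, draw]
FD 13: (-2.828,-4.828) -> (-12.021,-14.021) [heading=225, draw]
RT 180: heading 225 -> 45
FD 11: (-12.021,-14.021) -> (-4.243,-6.243) [heading=45, draw]
RT 80: heading 45 -> 325
LT 90: heading 325 -> 55
FD 15: (-4.243,-6.243) -> (4.361,6.045) [heading=55, draw]
FD 19: (4.361,6.045) -> (15.259,21.609) [heading=55, draw]
RT 90: heading 55 -> 325
Final: pos=(15.259,21.609), heading=325, 5 segment(s) drawn
Segments drawn: 5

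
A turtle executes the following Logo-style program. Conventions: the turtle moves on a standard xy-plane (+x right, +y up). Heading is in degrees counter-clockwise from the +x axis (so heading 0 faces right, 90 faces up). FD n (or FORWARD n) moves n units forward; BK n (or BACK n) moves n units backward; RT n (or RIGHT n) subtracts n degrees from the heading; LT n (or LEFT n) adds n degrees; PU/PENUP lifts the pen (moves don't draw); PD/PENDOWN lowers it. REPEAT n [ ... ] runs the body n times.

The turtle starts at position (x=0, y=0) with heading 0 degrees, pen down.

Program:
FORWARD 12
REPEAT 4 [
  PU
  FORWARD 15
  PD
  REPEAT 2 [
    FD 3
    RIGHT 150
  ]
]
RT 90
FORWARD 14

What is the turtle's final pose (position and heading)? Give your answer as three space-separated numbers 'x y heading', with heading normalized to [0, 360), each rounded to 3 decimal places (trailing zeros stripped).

Answer: 2.474 33.677 150

Derivation:
Executing turtle program step by step:
Start: pos=(0,0), heading=0, pen down
FD 12: (0,0) -> (12,0) [heading=0, draw]
REPEAT 4 [
  -- iteration 1/4 --
  PU: pen up
  FD 15: (12,0) -> (27,0) [heading=0, move]
  PD: pen down
  REPEAT 2 [
    -- iteration 1/2 --
    FD 3: (27,0) -> (30,0) [heading=0, draw]
    RT 150: heading 0 -> 210
    -- iteration 2/2 --
    FD 3: (30,0) -> (27.402,-1.5) [heading=210, draw]
    RT 150: heading 210 -> 60
  ]
  -- iteration 2/4 --
  PU: pen up
  FD 15: (27.402,-1.5) -> (34.902,11.49) [heading=60, move]
  PD: pen down
  REPEAT 2 [
    -- iteration 1/2 --
    FD 3: (34.902,11.49) -> (36.402,14.088) [heading=60, draw]
    RT 150: heading 60 -> 270
    -- iteration 2/2 --
    FD 3: (36.402,14.088) -> (36.402,11.088) [heading=270, draw]
    RT 150: heading 270 -> 120
  ]
  -- iteration 3/4 --
  PU: pen up
  FD 15: (36.402,11.088) -> (28.902,24.079) [heading=120, move]
  PD: pen down
  REPEAT 2 [
    -- iteration 1/2 --
    FD 3: (28.902,24.079) -> (27.402,26.677) [heading=120, draw]
    RT 150: heading 120 -> 330
    -- iteration 2/2 --
    FD 3: (27.402,26.677) -> (30,25.177) [heading=330, draw]
    RT 150: heading 330 -> 180
  ]
  -- iteration 4/4 --
  PU: pen up
  FD 15: (30,25.177) -> (15,25.177) [heading=180, move]
  PD: pen down
  REPEAT 2 [
    -- iteration 1/2 --
    FD 3: (15,25.177) -> (12,25.177) [heading=180, draw]
    RT 150: heading 180 -> 30
    -- iteration 2/2 --
    FD 3: (12,25.177) -> (14.598,26.677) [heading=30, draw]
    RT 150: heading 30 -> 240
  ]
]
RT 90: heading 240 -> 150
FD 14: (14.598,26.677) -> (2.474,33.677) [heading=150, draw]
Final: pos=(2.474,33.677), heading=150, 10 segment(s) drawn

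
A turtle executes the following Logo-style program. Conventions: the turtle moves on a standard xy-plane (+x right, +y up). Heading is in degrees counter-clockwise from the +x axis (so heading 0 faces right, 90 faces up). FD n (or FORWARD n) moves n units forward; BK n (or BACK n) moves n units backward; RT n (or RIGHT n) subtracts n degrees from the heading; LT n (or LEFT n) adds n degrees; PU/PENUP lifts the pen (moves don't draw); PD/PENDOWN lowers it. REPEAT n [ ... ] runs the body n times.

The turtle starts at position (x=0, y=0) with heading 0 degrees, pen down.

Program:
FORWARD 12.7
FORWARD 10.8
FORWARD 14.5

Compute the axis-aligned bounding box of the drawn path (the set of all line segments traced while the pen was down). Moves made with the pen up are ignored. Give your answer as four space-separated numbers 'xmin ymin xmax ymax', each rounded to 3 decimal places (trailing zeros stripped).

Executing turtle program step by step:
Start: pos=(0,0), heading=0, pen down
FD 12.7: (0,0) -> (12.7,0) [heading=0, draw]
FD 10.8: (12.7,0) -> (23.5,0) [heading=0, draw]
FD 14.5: (23.5,0) -> (38,0) [heading=0, draw]
Final: pos=(38,0), heading=0, 3 segment(s) drawn

Segment endpoints: x in {0, 12.7, 23.5, 38}, y in {0}
xmin=0, ymin=0, xmax=38, ymax=0

Answer: 0 0 38 0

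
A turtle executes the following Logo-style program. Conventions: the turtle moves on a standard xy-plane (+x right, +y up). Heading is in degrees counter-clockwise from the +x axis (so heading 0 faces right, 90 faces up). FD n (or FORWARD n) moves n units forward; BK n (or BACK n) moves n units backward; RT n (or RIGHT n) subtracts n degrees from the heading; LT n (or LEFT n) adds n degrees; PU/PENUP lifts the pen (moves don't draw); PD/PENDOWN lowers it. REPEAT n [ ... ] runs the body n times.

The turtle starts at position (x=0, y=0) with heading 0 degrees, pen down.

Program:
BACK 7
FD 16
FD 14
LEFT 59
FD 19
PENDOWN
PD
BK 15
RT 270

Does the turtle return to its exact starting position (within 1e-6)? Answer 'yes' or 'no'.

Answer: no

Derivation:
Executing turtle program step by step:
Start: pos=(0,0), heading=0, pen down
BK 7: (0,0) -> (-7,0) [heading=0, draw]
FD 16: (-7,0) -> (9,0) [heading=0, draw]
FD 14: (9,0) -> (23,0) [heading=0, draw]
LT 59: heading 0 -> 59
FD 19: (23,0) -> (32.786,16.286) [heading=59, draw]
PD: pen down
PD: pen down
BK 15: (32.786,16.286) -> (25.06,3.429) [heading=59, draw]
RT 270: heading 59 -> 149
Final: pos=(25.06,3.429), heading=149, 5 segment(s) drawn

Start position: (0, 0)
Final position: (25.06, 3.429)
Distance = 25.294; >= 1e-6 -> NOT closed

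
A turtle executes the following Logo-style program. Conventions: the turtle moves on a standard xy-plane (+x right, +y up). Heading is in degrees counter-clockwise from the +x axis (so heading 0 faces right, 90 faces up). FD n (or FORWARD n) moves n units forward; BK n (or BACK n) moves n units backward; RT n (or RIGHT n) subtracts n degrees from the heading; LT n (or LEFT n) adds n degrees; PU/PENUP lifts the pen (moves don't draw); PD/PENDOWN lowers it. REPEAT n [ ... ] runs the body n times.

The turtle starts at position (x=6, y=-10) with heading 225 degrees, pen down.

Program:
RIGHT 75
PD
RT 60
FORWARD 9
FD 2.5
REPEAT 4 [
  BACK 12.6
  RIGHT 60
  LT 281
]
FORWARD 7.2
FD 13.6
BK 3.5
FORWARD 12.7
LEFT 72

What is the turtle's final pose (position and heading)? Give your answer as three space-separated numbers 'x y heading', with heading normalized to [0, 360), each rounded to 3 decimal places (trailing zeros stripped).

Answer: -8.625 -39.045 326

Derivation:
Executing turtle program step by step:
Start: pos=(6,-10), heading=225, pen down
RT 75: heading 225 -> 150
PD: pen down
RT 60: heading 150 -> 90
FD 9: (6,-10) -> (6,-1) [heading=90, draw]
FD 2.5: (6,-1) -> (6,1.5) [heading=90, draw]
REPEAT 4 [
  -- iteration 1/4 --
  BK 12.6: (6,1.5) -> (6,-11.1) [heading=90, draw]
  RT 60: heading 90 -> 30
  LT 281: heading 30 -> 311
  -- iteration 2/4 --
  BK 12.6: (6,-11.1) -> (-2.266,-1.591) [heading=311, draw]
  RT 60: heading 311 -> 251
  LT 281: heading 251 -> 172
  -- iteration 3/4 --
  BK 12.6: (-2.266,-1.591) -> (10.211,-3.344) [heading=172, draw]
  RT 60: heading 172 -> 112
  LT 281: heading 112 -> 33
  -- iteration 4/4 --
  BK 12.6: (10.211,-3.344) -> (-0.356,-10.207) [heading=33, draw]
  RT 60: heading 33 -> 333
  LT 281: heading 333 -> 254
]
FD 7.2: (-0.356,-10.207) -> (-2.341,-17.128) [heading=254, draw]
FD 13.6: (-2.341,-17.128) -> (-6.089,-30.201) [heading=254, draw]
BK 3.5: (-6.089,-30.201) -> (-5.125,-26.837) [heading=254, draw]
FD 12.7: (-5.125,-26.837) -> (-8.625,-39.045) [heading=254, draw]
LT 72: heading 254 -> 326
Final: pos=(-8.625,-39.045), heading=326, 10 segment(s) drawn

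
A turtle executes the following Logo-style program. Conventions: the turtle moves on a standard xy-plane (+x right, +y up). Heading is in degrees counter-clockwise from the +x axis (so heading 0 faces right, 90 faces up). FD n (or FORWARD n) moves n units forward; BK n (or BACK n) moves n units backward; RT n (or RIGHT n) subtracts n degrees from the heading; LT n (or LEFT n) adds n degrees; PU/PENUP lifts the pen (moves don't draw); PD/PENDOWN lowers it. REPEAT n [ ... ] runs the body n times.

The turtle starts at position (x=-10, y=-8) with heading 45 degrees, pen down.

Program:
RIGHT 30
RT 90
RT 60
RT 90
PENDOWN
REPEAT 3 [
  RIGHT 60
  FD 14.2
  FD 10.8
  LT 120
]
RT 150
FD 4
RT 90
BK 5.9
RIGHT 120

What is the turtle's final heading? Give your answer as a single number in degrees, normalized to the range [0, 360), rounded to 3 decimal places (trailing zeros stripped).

Answer: 315

Derivation:
Executing turtle program step by step:
Start: pos=(-10,-8), heading=45, pen down
RT 30: heading 45 -> 15
RT 90: heading 15 -> 285
RT 60: heading 285 -> 225
RT 90: heading 225 -> 135
PD: pen down
REPEAT 3 [
  -- iteration 1/3 --
  RT 60: heading 135 -> 75
  FD 14.2: (-10,-8) -> (-6.325,5.716) [heading=75, draw]
  FD 10.8: (-6.325,5.716) -> (-3.53,16.148) [heading=75, draw]
  LT 120: heading 75 -> 195
  -- iteration 2/3 --
  RT 60: heading 195 -> 135
  FD 14.2: (-3.53,16.148) -> (-13.57,26.189) [heading=135, draw]
  FD 10.8: (-13.57,26.189) -> (-21.207,33.826) [heading=135, draw]
  LT 120: heading 135 -> 255
  -- iteration 3/3 --
  RT 60: heading 255 -> 195
  FD 14.2: (-21.207,33.826) -> (-34.923,30.151) [heading=195, draw]
  FD 10.8: (-34.923,30.151) -> (-45.355,27.355) [heading=195, draw]
  LT 120: heading 195 -> 315
]
RT 150: heading 315 -> 165
FD 4: (-45.355,27.355) -> (-49.219,28.391) [heading=165, draw]
RT 90: heading 165 -> 75
BK 5.9: (-49.219,28.391) -> (-50.746,22.692) [heading=75, draw]
RT 120: heading 75 -> 315
Final: pos=(-50.746,22.692), heading=315, 8 segment(s) drawn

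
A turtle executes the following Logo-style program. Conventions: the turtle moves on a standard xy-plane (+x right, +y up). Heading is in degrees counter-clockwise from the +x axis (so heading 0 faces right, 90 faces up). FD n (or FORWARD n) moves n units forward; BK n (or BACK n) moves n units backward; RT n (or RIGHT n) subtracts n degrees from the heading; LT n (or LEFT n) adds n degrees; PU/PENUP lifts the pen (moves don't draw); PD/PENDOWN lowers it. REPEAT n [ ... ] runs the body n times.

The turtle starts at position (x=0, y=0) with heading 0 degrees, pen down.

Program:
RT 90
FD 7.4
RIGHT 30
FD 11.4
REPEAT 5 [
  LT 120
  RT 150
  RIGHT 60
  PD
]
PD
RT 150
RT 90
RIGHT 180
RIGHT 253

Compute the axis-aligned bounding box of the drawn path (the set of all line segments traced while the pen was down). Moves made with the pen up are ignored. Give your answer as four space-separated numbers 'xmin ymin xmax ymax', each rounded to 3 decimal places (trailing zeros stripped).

Executing turtle program step by step:
Start: pos=(0,0), heading=0, pen down
RT 90: heading 0 -> 270
FD 7.4: (0,0) -> (0,-7.4) [heading=270, draw]
RT 30: heading 270 -> 240
FD 11.4: (0,-7.4) -> (-5.7,-17.273) [heading=240, draw]
REPEAT 5 [
  -- iteration 1/5 --
  LT 120: heading 240 -> 0
  RT 150: heading 0 -> 210
  RT 60: heading 210 -> 150
  PD: pen down
  -- iteration 2/5 --
  LT 120: heading 150 -> 270
  RT 150: heading 270 -> 120
  RT 60: heading 120 -> 60
  PD: pen down
  -- iteration 3/5 --
  LT 120: heading 60 -> 180
  RT 150: heading 180 -> 30
  RT 60: heading 30 -> 330
  PD: pen down
  -- iteration 4/5 --
  LT 120: heading 330 -> 90
  RT 150: heading 90 -> 300
  RT 60: heading 300 -> 240
  PD: pen down
  -- iteration 5/5 --
  LT 120: heading 240 -> 0
  RT 150: heading 0 -> 210
  RT 60: heading 210 -> 150
  PD: pen down
]
PD: pen down
RT 150: heading 150 -> 0
RT 90: heading 0 -> 270
RT 180: heading 270 -> 90
RT 253: heading 90 -> 197
Final: pos=(-5.7,-17.273), heading=197, 2 segment(s) drawn

Segment endpoints: x in {-5.7, 0, 0}, y in {-17.273, -7.4, 0}
xmin=-5.7, ymin=-17.273, xmax=0, ymax=0

Answer: -5.7 -17.273 0 0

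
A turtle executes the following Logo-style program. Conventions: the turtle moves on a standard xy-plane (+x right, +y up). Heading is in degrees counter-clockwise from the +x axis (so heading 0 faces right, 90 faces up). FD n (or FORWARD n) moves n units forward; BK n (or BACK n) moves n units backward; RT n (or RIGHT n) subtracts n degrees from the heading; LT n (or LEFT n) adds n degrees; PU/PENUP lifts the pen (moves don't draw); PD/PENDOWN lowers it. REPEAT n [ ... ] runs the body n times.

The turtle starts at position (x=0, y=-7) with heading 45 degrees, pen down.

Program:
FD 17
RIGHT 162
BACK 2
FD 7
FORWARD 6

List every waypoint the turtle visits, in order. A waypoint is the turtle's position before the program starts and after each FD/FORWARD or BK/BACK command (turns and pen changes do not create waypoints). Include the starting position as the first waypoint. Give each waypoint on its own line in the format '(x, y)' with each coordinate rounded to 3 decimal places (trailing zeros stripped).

Executing turtle program step by step:
Start: pos=(0,-7), heading=45, pen down
FD 17: (0,-7) -> (12.021,5.021) [heading=45, draw]
RT 162: heading 45 -> 243
BK 2: (12.021,5.021) -> (12.929,6.803) [heading=243, draw]
FD 7: (12.929,6.803) -> (9.751,0.566) [heading=243, draw]
FD 6: (9.751,0.566) -> (7.027,-4.78) [heading=243, draw]
Final: pos=(7.027,-4.78), heading=243, 4 segment(s) drawn
Waypoints (5 total):
(0, -7)
(12.021, 5.021)
(12.929, 6.803)
(9.751, 0.566)
(7.027, -4.78)

Answer: (0, -7)
(12.021, 5.021)
(12.929, 6.803)
(9.751, 0.566)
(7.027, -4.78)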